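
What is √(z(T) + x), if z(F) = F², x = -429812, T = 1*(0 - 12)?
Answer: 2*I*√107417 ≈ 655.49*I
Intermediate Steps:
T = -12 (T = 1*(-12) = -12)
√(z(T) + x) = √((-12)² - 429812) = √(144 - 429812) = √(-429668) = 2*I*√107417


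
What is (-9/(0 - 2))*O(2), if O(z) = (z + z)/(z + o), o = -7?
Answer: -18/5 ≈ -3.6000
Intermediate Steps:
O(z) = 2*z/(-7 + z) (O(z) = (z + z)/(z - 7) = (2*z)/(-7 + z) = 2*z/(-7 + z))
(-9/(0 - 2))*O(2) = (-9/(0 - 2))*(2*2/(-7 + 2)) = (-9/((-2*1)))*(2*2/(-5)) = (-9/(-2))*(2*2*(-⅕)) = -9*(-½)*(-⅘) = (9/2)*(-⅘) = -18/5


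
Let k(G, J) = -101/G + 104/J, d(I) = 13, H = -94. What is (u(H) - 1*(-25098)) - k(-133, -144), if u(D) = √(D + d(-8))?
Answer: 60084523/2394 + 9*I ≈ 25098.0 + 9.0*I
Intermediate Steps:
u(D) = √(13 + D) (u(D) = √(D + 13) = √(13 + D))
(u(H) - 1*(-25098)) - k(-133, -144) = (√(13 - 94) - 1*(-25098)) - (-101/(-133) + 104/(-144)) = (√(-81) + 25098) - (-101*(-1/133) + 104*(-1/144)) = (9*I + 25098) - (101/133 - 13/18) = (25098 + 9*I) - 1*89/2394 = (25098 + 9*I) - 89/2394 = 60084523/2394 + 9*I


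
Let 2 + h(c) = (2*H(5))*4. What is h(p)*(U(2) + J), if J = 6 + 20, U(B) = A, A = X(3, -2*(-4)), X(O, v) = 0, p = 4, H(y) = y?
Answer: 988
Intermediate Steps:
A = 0
U(B) = 0
J = 26
h(c) = 38 (h(c) = -2 + (2*5)*4 = -2 + 10*4 = -2 + 40 = 38)
h(p)*(U(2) + J) = 38*(0 + 26) = 38*26 = 988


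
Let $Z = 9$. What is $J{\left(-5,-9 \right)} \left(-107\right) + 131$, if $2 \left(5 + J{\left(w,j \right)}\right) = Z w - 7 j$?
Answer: $-297$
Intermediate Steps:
$J{\left(w,j \right)} = -5 - \frac{7 j}{2} + \frac{9 w}{2}$ ($J{\left(w,j \right)} = -5 + \frac{9 w - 7 j}{2} = -5 + \frac{- 7 j + 9 w}{2} = -5 - \left(- \frac{9 w}{2} + \frac{7 j}{2}\right) = -5 - \frac{7 j}{2} + \frac{9 w}{2}$)
$J{\left(-5,-9 \right)} \left(-107\right) + 131 = \left(-5 - - \frac{63}{2} + \frac{9}{2} \left(-5\right)\right) \left(-107\right) + 131 = \left(-5 + \frac{63}{2} - \frac{45}{2}\right) \left(-107\right) + 131 = 4 \left(-107\right) + 131 = -428 + 131 = -297$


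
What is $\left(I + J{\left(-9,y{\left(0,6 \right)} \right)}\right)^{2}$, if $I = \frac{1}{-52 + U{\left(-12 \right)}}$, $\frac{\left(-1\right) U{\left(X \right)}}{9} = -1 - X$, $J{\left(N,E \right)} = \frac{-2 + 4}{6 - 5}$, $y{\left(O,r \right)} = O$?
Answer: $\frac{90601}{22801} \approx 3.9736$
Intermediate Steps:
$J{\left(N,E \right)} = 2$ ($J{\left(N,E \right)} = \frac{2}{1} = 2 \cdot 1 = 2$)
$U{\left(X \right)} = 9 + 9 X$ ($U{\left(X \right)} = - 9 \left(-1 - X\right) = 9 + 9 X$)
$I = - \frac{1}{151}$ ($I = \frac{1}{-52 + \left(9 + 9 \left(-12\right)\right)} = \frac{1}{-52 + \left(9 - 108\right)} = \frac{1}{-52 - 99} = \frac{1}{-151} = - \frac{1}{151} \approx -0.0066225$)
$\left(I + J{\left(-9,y{\left(0,6 \right)} \right)}\right)^{2} = \left(- \frac{1}{151} + 2\right)^{2} = \left(\frac{301}{151}\right)^{2} = \frac{90601}{22801}$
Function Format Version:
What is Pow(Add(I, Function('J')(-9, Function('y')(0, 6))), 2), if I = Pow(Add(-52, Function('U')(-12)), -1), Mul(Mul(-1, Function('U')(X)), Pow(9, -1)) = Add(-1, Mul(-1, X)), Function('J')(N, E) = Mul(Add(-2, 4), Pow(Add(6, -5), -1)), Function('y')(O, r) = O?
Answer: Rational(90601, 22801) ≈ 3.9736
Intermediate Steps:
Function('J')(N, E) = 2 (Function('J')(N, E) = Mul(2, Pow(1, -1)) = Mul(2, 1) = 2)
Function('U')(X) = Add(9, Mul(9, X)) (Function('U')(X) = Mul(-9, Add(-1, Mul(-1, X))) = Add(9, Mul(9, X)))
I = Rational(-1, 151) (I = Pow(Add(-52, Add(9, Mul(9, -12))), -1) = Pow(Add(-52, Add(9, -108)), -1) = Pow(Add(-52, -99), -1) = Pow(-151, -1) = Rational(-1, 151) ≈ -0.0066225)
Pow(Add(I, Function('J')(-9, Function('y')(0, 6))), 2) = Pow(Add(Rational(-1, 151), 2), 2) = Pow(Rational(301, 151), 2) = Rational(90601, 22801)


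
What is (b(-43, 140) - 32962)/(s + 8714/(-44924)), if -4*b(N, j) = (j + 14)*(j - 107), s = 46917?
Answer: -768930415/1053845297 ≈ -0.72964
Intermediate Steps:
b(N, j) = -(-107 + j)*(14 + j)/4 (b(N, j) = -(j + 14)*(j - 107)/4 = -(14 + j)*(-107 + j)/4 = -(-107 + j)*(14 + j)/4)
(b(-43, 140) - 32962)/(s + 8714/(-44924)) = ((749/2 - 1/4*140**2 + (93/4)*140) - 32962)/(46917 + 8714/(-44924)) = ((749/2 - 1/4*19600 + 3255) - 32962)/(46917 + 8714*(-1/44924)) = ((749/2 - 4900 + 3255) - 32962)/(46917 - 4357/22462) = (-2541/2 - 32962)/(1053845297/22462) = -68465/2*22462/1053845297 = -768930415/1053845297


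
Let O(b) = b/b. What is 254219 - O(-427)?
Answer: 254218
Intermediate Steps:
O(b) = 1
254219 - O(-427) = 254219 - 1*1 = 254219 - 1 = 254218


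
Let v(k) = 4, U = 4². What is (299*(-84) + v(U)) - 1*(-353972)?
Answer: 328860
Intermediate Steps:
U = 16
(299*(-84) + v(U)) - 1*(-353972) = (299*(-84) + 4) - 1*(-353972) = (-25116 + 4) + 353972 = -25112 + 353972 = 328860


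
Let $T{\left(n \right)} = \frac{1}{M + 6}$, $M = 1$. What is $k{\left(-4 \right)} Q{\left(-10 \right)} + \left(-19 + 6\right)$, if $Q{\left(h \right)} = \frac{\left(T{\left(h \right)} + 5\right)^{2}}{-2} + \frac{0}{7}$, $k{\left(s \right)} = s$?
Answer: $\frac{1955}{49} \approx 39.898$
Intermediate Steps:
$T{\left(n \right)} = \frac{1}{7}$ ($T{\left(n \right)} = \frac{1}{1 + 6} = \frac{1}{7}$)
$Q{\left(h \right)} = - \frac{648}{49}$ ($Q{\left(h \right)} = \frac{\left(\frac{1}{7} + 5\right)^{2}}{-2} + \frac{0}{7} = \left(\frac{36}{7}\right)^{2} \left(- \frac{1}{2}\right) + 0 \cdot \frac{1}{7} = \frac{1296}{49} \left(- \frac{1}{2}\right) + 0 = - \frac{648}{49} + 0 = - \frac{648}{49}$)
$k{\left(-4 \right)} Q{\left(-10 \right)} + \left(-19 + 6\right) = \left(-4\right) \left(- \frac{648}{49}\right) + \left(-19 + 6\right) = \frac{2592}{49} - 13 = \frac{1955}{49}$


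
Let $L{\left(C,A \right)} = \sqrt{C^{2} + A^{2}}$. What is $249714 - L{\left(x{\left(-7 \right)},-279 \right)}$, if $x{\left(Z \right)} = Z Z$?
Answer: $249714 - \sqrt{80242} \approx 2.4943 \cdot 10^{5}$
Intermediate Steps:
$x{\left(Z \right)} = Z^{2}$
$L{\left(C,A \right)} = \sqrt{A^{2} + C^{2}}$
$249714 - L{\left(x{\left(-7 \right)},-279 \right)} = 249714 - \sqrt{\left(-279\right)^{2} + \left(\left(-7\right)^{2}\right)^{2}} = 249714 - \sqrt{77841 + 49^{2}} = 249714 - \sqrt{77841 + 2401} = 249714 - \sqrt{80242}$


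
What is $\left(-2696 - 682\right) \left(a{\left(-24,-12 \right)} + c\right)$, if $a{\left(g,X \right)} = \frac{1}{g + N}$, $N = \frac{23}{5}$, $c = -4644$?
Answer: $\frac{1521697794}{97} \approx 1.5688 \cdot 10^{7}$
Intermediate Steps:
$N = \frac{23}{5}$ ($N = 23 \cdot \frac{1}{5} = \frac{23}{5} \approx 4.6$)
$a{\left(g,X \right)} = \frac{1}{\frac{23}{5} + g}$ ($a{\left(g,X \right)} = \frac{1}{g + \frac{23}{5}} = \frac{1}{\frac{23}{5} + g}$)
$\left(-2696 - 682\right) \left(a{\left(-24,-12 \right)} + c\right) = \left(-2696 - 682\right) \left(\frac{5}{23 + 5 \left(-24\right)} - 4644\right) = - 3378 \left(\frac{5}{23 - 120} - 4644\right) = - 3378 \left(\frac{5}{-97} - 4644\right) = - 3378 \left(5 \left(- \frac{1}{97}\right) - 4644\right) = - 3378 \left(- \frac{5}{97} - 4644\right) = \left(-3378\right) \left(- \frac{450473}{97}\right) = \frac{1521697794}{97}$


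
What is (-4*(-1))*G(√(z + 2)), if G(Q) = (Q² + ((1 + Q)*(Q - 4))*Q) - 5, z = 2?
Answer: -52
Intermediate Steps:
G(Q) = -5 + Q² + Q*(1 + Q)*(-4 + Q) (G(Q) = (Q² + ((1 + Q)*(-4 + Q))*Q) - 5 = (Q² + Q*(1 + Q)*(-4 + Q)) - 5 = -5 + Q² + Q*(1 + Q)*(-4 + Q))
(-4*(-1))*G(√(z + 2)) = (-4*(-1))*(-5 + (√(2 + 2))³ - 4*√(2 + 2) - 2*(√(2 + 2))²) = 4*(-5 + (√4)³ - 4*√4 - 2*(√4)²) = 4*(-5 + 2³ - 4*2 - 2*2²) = 4*(-5 + 8 - 8 - 2*4) = 4*(-5 + 8 - 8 - 8) = 4*(-13) = -52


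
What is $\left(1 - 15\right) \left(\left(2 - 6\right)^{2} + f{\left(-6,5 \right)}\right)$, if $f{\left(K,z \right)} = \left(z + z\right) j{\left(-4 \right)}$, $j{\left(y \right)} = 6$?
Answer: $-1064$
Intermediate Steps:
$f{\left(K,z \right)} = 12 z$ ($f{\left(K,z \right)} = \left(z + z\right) 6 = 2 z 6 = 12 z$)
$\left(1 - 15\right) \left(\left(2 - 6\right)^{2} + f{\left(-6,5 \right)}\right) = \left(1 - 15\right) \left(\left(2 - 6\right)^{2} + 12 \cdot 5\right) = \left(1 - 15\right) \left(\left(-4\right)^{2} + 60\right) = - 14 \left(16 + 60\right) = \left(-14\right) 76 = -1064$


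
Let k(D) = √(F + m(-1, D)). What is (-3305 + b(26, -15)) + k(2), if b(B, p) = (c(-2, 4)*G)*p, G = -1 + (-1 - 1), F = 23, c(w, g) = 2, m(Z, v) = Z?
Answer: -3215 + √22 ≈ -3210.3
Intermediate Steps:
G = -3 (G = -1 - 2 = -3)
b(B, p) = -6*p (b(B, p) = (2*(-3))*p = -6*p)
k(D) = √22 (k(D) = √(23 - 1) = √22)
(-3305 + b(26, -15)) + k(2) = (-3305 - 6*(-15)) + √22 = (-3305 + 90) + √22 = -3215 + √22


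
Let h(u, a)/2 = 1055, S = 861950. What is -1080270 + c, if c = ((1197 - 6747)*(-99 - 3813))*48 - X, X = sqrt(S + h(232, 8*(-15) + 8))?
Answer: 1041076530 - 2*sqrt(216015) ≈ 1.0411e+9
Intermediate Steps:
h(u, a) = 2110 (h(u, a) = 2*1055 = 2110)
X = 2*sqrt(216015) (X = sqrt(861950 + 2110) = sqrt(864060) = 2*sqrt(216015) ≈ 929.55)
c = 1042156800 - 2*sqrt(216015) (c = ((1197 - 6747)*(-99 - 3813))*48 - 2*sqrt(216015) = -5550*(-3912)*48 - 2*sqrt(216015) = 21711600*48 - 2*sqrt(216015) = 1042156800 - 2*sqrt(216015) ≈ 1.0422e+9)
-1080270 + c = -1080270 + (1042156800 - 2*sqrt(216015)) = 1041076530 - 2*sqrt(216015)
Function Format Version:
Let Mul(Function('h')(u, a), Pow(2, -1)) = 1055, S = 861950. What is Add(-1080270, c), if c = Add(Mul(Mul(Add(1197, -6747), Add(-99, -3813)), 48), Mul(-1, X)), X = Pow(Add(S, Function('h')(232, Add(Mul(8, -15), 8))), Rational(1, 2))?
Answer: Add(1041076530, Mul(-2, Pow(216015, Rational(1, 2)))) ≈ 1.0411e+9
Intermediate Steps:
Function('h')(u, a) = 2110 (Function('h')(u, a) = Mul(2, 1055) = 2110)
X = Mul(2, Pow(216015, Rational(1, 2))) (X = Pow(Add(861950, 2110), Rational(1, 2)) = Pow(864060, Rational(1, 2)) = Mul(2, Pow(216015, Rational(1, 2))) ≈ 929.55)
c = Add(1042156800, Mul(-2, Pow(216015, Rational(1, 2)))) (c = Add(Mul(Mul(Add(1197, -6747), Add(-99, -3813)), 48), Mul(-1, Mul(2, Pow(216015, Rational(1, 2))))) = Add(Mul(Mul(-5550, -3912), 48), Mul(-2, Pow(216015, Rational(1, 2)))) = Add(Mul(21711600, 48), Mul(-2, Pow(216015, Rational(1, 2)))) = Add(1042156800, Mul(-2, Pow(216015, Rational(1, 2)))) ≈ 1.0422e+9)
Add(-1080270, c) = Add(-1080270, Add(1042156800, Mul(-2, Pow(216015, Rational(1, 2))))) = Add(1041076530, Mul(-2, Pow(216015, Rational(1, 2))))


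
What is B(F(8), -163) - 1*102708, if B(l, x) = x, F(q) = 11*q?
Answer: -102871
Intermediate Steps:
B(F(8), -163) - 1*102708 = -163 - 1*102708 = -163 - 102708 = -102871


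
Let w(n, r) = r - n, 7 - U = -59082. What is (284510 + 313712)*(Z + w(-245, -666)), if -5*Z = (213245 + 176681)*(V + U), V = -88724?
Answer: 1382545468835782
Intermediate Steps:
U = 59089 (U = 7 - 1*(-59082) = 7 + 59082 = 59089)
Z = 2311091402 (Z = -(213245 + 176681)*(-88724 + 59089)/5 = -389926*(-29635)/5 = -⅕*(-11555457010) = 2311091402)
(284510 + 313712)*(Z + w(-245, -666)) = (284510 + 313712)*(2311091402 + (-666 - 1*(-245))) = 598222*(2311091402 + (-666 + 245)) = 598222*(2311091402 - 421) = 598222*2311090981 = 1382545468835782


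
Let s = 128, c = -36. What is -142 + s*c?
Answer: -4750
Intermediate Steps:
-142 + s*c = -142 + 128*(-36) = -142 - 4608 = -4750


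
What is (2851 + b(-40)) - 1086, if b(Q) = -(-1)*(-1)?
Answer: 1764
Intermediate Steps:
b(Q) = -1 (b(Q) = -1*1 = -1)
(2851 + b(-40)) - 1086 = (2851 - 1) - 1086 = 2850 - 1086 = 1764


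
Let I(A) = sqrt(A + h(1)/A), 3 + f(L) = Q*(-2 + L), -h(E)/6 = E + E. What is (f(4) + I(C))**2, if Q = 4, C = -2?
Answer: 49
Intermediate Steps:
h(E) = -12*E (h(E) = -6*(E + E) = -12*E)
f(L) = -11 + 4*L (f(L) = -3 + 4*(-2 + L) = -3 + (-8 + 4*L) = -11 + 4*L)
I(A) = sqrt(A - 12/A) (I(A) = sqrt(A + (-12*1)/A) = sqrt(A - 12/A))
(f(4) + I(C))**2 = ((-11 + 4*4) + sqrt(-2 - 12/(-2)))**2 = ((-11 + 16) + sqrt(-2 - 12*(-1/2)))**2 = (5 + sqrt(-2 + 6))**2 = (5 + sqrt(4))**2 = (5 + 2)**2 = 7**2 = 49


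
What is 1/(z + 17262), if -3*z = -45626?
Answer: 3/97412 ≈ 3.0797e-5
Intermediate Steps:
z = 45626/3 (z = -1/3*(-45626) = 45626/3 ≈ 15209.)
1/(z + 17262) = 1/(45626/3 + 17262) = 1/(97412/3) = 3/97412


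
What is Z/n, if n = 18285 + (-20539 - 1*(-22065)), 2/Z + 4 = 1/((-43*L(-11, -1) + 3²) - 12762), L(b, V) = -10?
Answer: -24646/976543623 ≈ -2.5238e-5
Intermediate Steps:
Z = -24646/49293 (Z = 2/(-4 + 1/((-43*(-10) + 3²) - 12762)) = 2/(-4 + 1/((430 + 9) - 12762)) = 2/(-4 + 1/(439 - 12762)) = 2/(-4 + 1/(-12323)) = 2/(-4 - 1/12323) = 2/(-49293/12323) = 2*(-12323/49293) = -24646/49293 ≈ -0.49999)
n = 19811 (n = 18285 + (-20539 + 22065) = 18285 + 1526 = 19811)
Z/n = -24646/49293/19811 = -24646/49293*1/19811 = -24646/976543623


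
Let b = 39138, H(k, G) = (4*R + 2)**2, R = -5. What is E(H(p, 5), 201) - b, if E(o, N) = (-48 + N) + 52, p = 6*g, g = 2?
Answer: -38933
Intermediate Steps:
p = 12 (p = 6*2 = 12)
H(k, G) = 324 (H(k, G) = (4*(-5) + 2)**2 = (-20 + 2)**2 = (-18)**2 = 324)
E(o, N) = 4 + N
E(H(p, 5), 201) - b = (4 + 201) - 1*39138 = 205 - 39138 = -38933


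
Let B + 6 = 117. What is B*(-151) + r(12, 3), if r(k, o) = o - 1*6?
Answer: -16764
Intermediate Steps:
r(k, o) = -6 + o (r(k, o) = o - 6 = -6 + o)
B = 111 (B = -6 + 117 = 111)
B*(-151) + r(12, 3) = 111*(-151) + (-6 + 3) = -16761 - 3 = -16764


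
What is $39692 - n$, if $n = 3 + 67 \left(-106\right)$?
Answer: $46791$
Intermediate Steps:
$n = -7099$ ($n = 3 - 7102 = -7099$)
$39692 - n = 39692 - -7099 = 39692 + 7099 = 46791$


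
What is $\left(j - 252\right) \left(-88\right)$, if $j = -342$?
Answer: $52272$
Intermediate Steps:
$\left(j - 252\right) \left(-88\right) = \left(-342 - 252\right) \left(-88\right) = \left(-594\right) \left(-88\right) = 52272$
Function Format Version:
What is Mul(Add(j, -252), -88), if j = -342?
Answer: 52272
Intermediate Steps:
Mul(Add(j, -252), -88) = Mul(Add(-342, -252), -88) = Mul(-594, -88) = 52272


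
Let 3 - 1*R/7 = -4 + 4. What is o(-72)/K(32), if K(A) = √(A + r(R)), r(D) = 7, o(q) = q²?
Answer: 1728*√39/13 ≈ 830.10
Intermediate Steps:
R = 21 (R = 21 - 7*(-4 + 4) = 21 - 7*0 = 21 + 0 = 21)
K(A) = √(7 + A) (K(A) = √(A + 7) = √(7 + A))
o(-72)/K(32) = (-72)²/(√(7 + 32)) = 5184/(√39) = 5184*(√39/39) = 1728*√39/13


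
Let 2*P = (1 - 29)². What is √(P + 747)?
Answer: √1139 ≈ 33.749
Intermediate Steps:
P = 392 (P = (1 - 29)²/2 = (½)*(-28)² = (½)*784 = 392)
√(P + 747) = √(392 + 747) = √1139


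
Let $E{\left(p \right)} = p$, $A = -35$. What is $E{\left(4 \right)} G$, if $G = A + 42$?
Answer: $28$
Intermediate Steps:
$G = 7$ ($G = -35 + 42 = 7$)
$E{\left(4 \right)} G = 4 \cdot 7 = 28$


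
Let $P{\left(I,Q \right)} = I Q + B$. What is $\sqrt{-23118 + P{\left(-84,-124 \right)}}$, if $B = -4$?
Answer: $i \sqrt{12706} \approx 112.72 i$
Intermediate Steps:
$P{\left(I,Q \right)} = -4 + I Q$ ($P{\left(I,Q \right)} = I Q - 4 = -4 + I Q$)
$\sqrt{-23118 + P{\left(-84,-124 \right)}} = \sqrt{-23118 - -10412} = \sqrt{-23118 + \left(-4 + 10416\right)} = \sqrt{-23118 + 10412} = \sqrt{-12706} = i \sqrt{12706}$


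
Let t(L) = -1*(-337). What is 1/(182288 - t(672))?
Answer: 1/181951 ≈ 5.4960e-6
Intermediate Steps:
t(L) = 337
1/(182288 - t(672)) = 1/(182288 - 1*337) = 1/(182288 - 337) = 1/181951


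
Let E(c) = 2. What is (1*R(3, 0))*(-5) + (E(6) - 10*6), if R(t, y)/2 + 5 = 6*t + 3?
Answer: -218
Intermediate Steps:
R(t, y) = -4 + 12*t (R(t, y) = -10 + 2*(6*t + 3) = -10 + 2*(3 + 6*t) = -10 + (6 + 12*t) = -4 + 12*t)
(1*R(3, 0))*(-5) + (E(6) - 10*6) = (1*(-4 + 12*3))*(-5) + (2 - 10*6) = (1*(-4 + 36))*(-5) + (2 - 60) = (1*32)*(-5) - 58 = 32*(-5) - 58 = -160 - 58 = -218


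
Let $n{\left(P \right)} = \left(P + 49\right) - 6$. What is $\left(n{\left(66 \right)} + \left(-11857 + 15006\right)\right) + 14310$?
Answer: $17568$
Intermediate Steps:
$n{\left(P \right)} = 43 + P$ ($n{\left(P \right)} = \left(49 + P\right) - 6 = 43 + P$)
$\left(n{\left(66 \right)} + \left(-11857 + 15006\right)\right) + 14310 = \left(\left(43 + 66\right) + \left(-11857 + 15006\right)\right) + 14310 = \left(109 + 3149\right) + 14310 = 3258 + 14310 = 17568$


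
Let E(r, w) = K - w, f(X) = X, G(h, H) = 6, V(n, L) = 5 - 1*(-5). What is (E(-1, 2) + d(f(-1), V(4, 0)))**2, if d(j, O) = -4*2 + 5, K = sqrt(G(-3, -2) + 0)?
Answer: (5 - sqrt(6))**2 ≈ 6.5051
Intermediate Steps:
V(n, L) = 10 (V(n, L) = 5 + 5 = 10)
K = sqrt(6) (K = sqrt(6 + 0) = sqrt(6) ≈ 2.4495)
d(j, O) = -3 (d(j, O) = -8 + 5 = -3)
E(r, w) = sqrt(6) - w
(E(-1, 2) + d(f(-1), V(4, 0)))**2 = ((sqrt(6) - 1*2) - 3)**2 = ((sqrt(6) - 2) - 3)**2 = ((-2 + sqrt(6)) - 3)**2 = (-5 + sqrt(6))**2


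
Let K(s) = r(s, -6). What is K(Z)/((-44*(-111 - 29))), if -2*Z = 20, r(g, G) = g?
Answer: -1/616 ≈ -0.0016234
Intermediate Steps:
Z = -10 (Z = -1/2*20 = -10)
K(s) = s
K(Z)/((-44*(-111 - 29))) = -10*(-1/(44*(-111 - 29))) = -10/((-44*(-140))) = -10/6160 = -10*1/6160 = -1/616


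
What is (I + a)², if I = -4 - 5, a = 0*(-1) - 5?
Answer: 196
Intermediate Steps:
a = -5 (a = 0 - 5 = -5)
I = -9
(I + a)² = (-9 - 5)² = (-14)² = 196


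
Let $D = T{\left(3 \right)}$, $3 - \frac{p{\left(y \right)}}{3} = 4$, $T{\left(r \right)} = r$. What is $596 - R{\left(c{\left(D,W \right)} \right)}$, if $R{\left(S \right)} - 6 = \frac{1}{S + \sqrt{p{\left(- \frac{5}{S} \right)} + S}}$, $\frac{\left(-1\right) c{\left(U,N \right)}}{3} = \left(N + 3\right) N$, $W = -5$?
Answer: $\frac{183500}{311} + \frac{i \sqrt{33}}{933} \approx 590.03 + 0.0061571 i$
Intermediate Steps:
$p{\left(y \right)} = -3$ ($p{\left(y \right)} = 9 - 12 = -3$)
$D = 3$
$c{\left(U,N \right)} = - 3 N \left(3 + N\right)$ ($c{\left(U,N \right)} = - 3 \left(N + 3\right) N = - 3 \left(3 + N\right) N = - 3 N \left(3 + N\right)$)
$R{\left(S \right)} = 6 + \frac{1}{S + \sqrt{-3 + S}}$
$596 - R{\left(c{\left(D,W \right)} \right)} = 596 - \frac{1 + 6 \left(\left(-3\right) \left(-5\right) \left(3 - 5\right)\right) + 6 \sqrt{-3 - - 15 \left(3 - 5\right)}}{\left(-3\right) \left(-5\right) \left(3 - 5\right) + \sqrt{-3 - - 15 \left(3 - 5\right)}} = 596 - \frac{1 + 6 \left(\left(-3\right) \left(-5\right) \left(-2\right)\right) + 6 \sqrt{-3 - \left(-15\right) \left(-2\right)}}{\left(-3\right) \left(-5\right) \left(-2\right) + \sqrt{-3 - \left(-15\right) \left(-2\right)}} = 596 - \frac{1 + 6 \left(-30\right) + 6 \sqrt{-3 - 30}}{-30 + \sqrt{-3 - 30}} = 596 - \frac{1 - 180 + 6 \sqrt{-33}}{-30 + \sqrt{-33}} = 596 - \frac{1 - 180 + 6 i \sqrt{33}}{-30 + i \sqrt{33}} = 596 - \frac{-179 + 6 i \sqrt{33}}{-30 + i \sqrt{33}}$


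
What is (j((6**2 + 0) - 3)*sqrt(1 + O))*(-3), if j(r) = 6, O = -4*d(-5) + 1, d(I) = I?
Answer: -18*sqrt(22) ≈ -84.427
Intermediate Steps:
O = 21 (O = -4*(-5) + 1 = 20 + 1 = 21)
(j((6**2 + 0) - 3)*sqrt(1 + O))*(-3) = (6*sqrt(1 + 21))*(-3) = (6*sqrt(22))*(-3) = -18*sqrt(22)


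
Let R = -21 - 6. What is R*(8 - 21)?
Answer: 351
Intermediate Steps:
R = -27
R*(8 - 21) = -27*(8 - 21) = -27*(-13) = 351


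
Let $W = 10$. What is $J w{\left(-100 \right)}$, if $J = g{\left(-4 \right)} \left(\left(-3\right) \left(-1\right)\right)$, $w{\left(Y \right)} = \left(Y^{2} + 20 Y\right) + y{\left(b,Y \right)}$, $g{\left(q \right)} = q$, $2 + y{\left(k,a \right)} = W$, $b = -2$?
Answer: $-96096$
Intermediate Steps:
$y{\left(k,a \right)} = 8$ ($y{\left(k,a \right)} = -2 + 10 = 8$)
$w{\left(Y \right)} = 8 + Y^{2} + 20 Y$ ($w{\left(Y \right)} = \left(Y^{2} + 20 Y\right) + 8 = 8 + Y^{2} + 20 Y$)
$J = -12$ ($J = - 4 \left(\left(-3\right) \left(-1\right)\right) = \left(-4\right) 3 = -12$)
$J w{\left(-100 \right)} = - 12 \left(8 + \left(-100\right)^{2} + 20 \left(-100\right)\right) = - 12 \left(8 + 10000 - 2000\right) = \left(-12\right) 8008 = -96096$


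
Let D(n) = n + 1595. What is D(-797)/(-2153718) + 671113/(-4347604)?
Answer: -34496608003/222940785516 ≈ -0.15473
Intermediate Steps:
D(n) = 1595 + n
D(-797)/(-2153718) + 671113/(-4347604) = (1595 - 797)/(-2153718) + 671113/(-4347604) = 798*(-1/2153718) + 671113*(-1/4347604) = -19/51279 - 671113/4347604 = -34496608003/222940785516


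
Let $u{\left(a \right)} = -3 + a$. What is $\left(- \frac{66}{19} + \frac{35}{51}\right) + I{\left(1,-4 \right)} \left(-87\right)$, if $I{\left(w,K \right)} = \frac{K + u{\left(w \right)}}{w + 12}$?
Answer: $\frac{470705}{12597} \approx 37.366$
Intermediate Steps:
$I{\left(w,K \right)} = \frac{-3 + K + w}{12 + w}$ ($I{\left(w,K \right)} = \frac{K + \left(-3 + w\right)}{w + 12} = \frac{-3 + K + w}{12 + w}$)
$\left(- \frac{66}{19} + \frac{35}{51}\right) + I{\left(1,-4 \right)} \left(-87\right) = \left(- \frac{66}{19} + \frac{35}{51}\right) + \frac{-3 - 4 + 1}{12 + 1} \left(-87\right) = \left(\left(-66\right) \frac{1}{19} + 35 \cdot \frac{1}{51}\right) + \frac{1}{13} \left(-6\right) \left(-87\right) = \left(- \frac{66}{19} + \frac{35}{51}\right) + \frac{1}{13} \left(-6\right) \left(-87\right) = - \frac{2701}{969} - - \frac{522}{13} = - \frac{2701}{969} + \frac{522}{13} = \frac{470705}{12597}$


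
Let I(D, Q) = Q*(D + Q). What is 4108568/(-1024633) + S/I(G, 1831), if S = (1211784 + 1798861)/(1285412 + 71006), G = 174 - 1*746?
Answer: -12846889651066079811/3203877907006782026 ≈ -4.0098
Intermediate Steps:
G = -572 (G = 174 - 746 = -572)
S = 3010645/1356418 ≈ 2.2196
4108568/(-1024633) + S/I(G, 1831) = 4108568/(-1024633) + 3010645/(1356418*((1831*(-572 + 1831)))) = 4108568*(-1/1024633) + 3010645/(1356418*((1831*1259))) = -4108568/1024633 + (3010645/1356418)/2305229 = -4108568/1024633 + (3010645/1356418)*(1/2305229) = -4108568/1024633 + 3010645/3126854109722 = -12846889651066079811/3203877907006782026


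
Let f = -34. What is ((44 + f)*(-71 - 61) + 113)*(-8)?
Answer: 9656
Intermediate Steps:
((44 + f)*(-71 - 61) + 113)*(-8) = ((44 - 34)*(-71 - 61) + 113)*(-8) = (10*(-132) + 113)*(-8) = (-1320 + 113)*(-8) = -1207*(-8) = 9656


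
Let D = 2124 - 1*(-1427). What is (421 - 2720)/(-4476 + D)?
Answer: 2299/925 ≈ 2.4854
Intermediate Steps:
D = 3551 (D = 2124 + 1427 = 3551)
(421 - 2720)/(-4476 + D) = (421 - 2720)/(-4476 + 3551) = -2299/(-925) = -2299*(-1/925) = 2299/925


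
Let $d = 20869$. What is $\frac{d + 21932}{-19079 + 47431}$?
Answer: $\frac{42801}{28352} \approx 1.5096$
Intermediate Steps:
$\frac{d + 21932}{-19079 + 47431} = \frac{20869 + 21932}{-19079 + 47431} = \frac{42801}{28352}$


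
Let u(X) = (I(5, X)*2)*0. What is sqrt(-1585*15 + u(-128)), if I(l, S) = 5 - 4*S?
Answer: 5*I*sqrt(951) ≈ 154.19*I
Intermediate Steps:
u(X) = 0 (u(X) = ((5 - 4*X)*2)*0 = (10 - 8*X)*0 = 0)
sqrt(-1585*15 + u(-128)) = sqrt(-1585*15 + 0) = sqrt(-23775 + 0) = sqrt(-23775) = 5*I*sqrt(951)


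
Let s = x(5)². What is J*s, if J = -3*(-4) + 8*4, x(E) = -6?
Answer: 1584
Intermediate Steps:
s = 36 (s = (-6)² = 36)
J = 44 (J = 12 + 32 = 44)
J*s = 44*36 = 1584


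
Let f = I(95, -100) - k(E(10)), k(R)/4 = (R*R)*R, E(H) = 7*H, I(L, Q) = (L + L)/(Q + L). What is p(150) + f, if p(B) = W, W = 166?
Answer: -1371872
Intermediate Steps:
I(L, Q) = 2*L/(L + Q) (I(L, Q) = (2*L)/(L + Q) = 2*L/(L + Q))
p(B) = 166
k(R) = 4*R³ (k(R) = 4*((R*R)*R) = 4*(R²*R) = 4*R³)
f = -1372038 (f = 2*95/(95 - 100) - 4*(7*10)³ = 2*95/(-5) - 4*70³ = 2*95*(-⅕) - 4*343000 = -38 - 1*1372000 = -38 - 1372000 = -1372038)
p(150) + f = 166 - 1372038 = -1371872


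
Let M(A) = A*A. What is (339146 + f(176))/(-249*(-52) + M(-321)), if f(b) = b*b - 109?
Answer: 370013/115989 ≈ 3.1901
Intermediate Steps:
f(b) = -109 + b² (f(b) = b² - 109 = -109 + b²)
M(A) = A²
(339146 + f(176))/(-249*(-52) + M(-321)) = (339146 + (-109 + 176²))/(-249*(-52) + (-321)²) = (339146 + (-109 + 30976))/(12948 + 103041) = (339146 + 30867)/115989 = 370013*(1/115989) = 370013/115989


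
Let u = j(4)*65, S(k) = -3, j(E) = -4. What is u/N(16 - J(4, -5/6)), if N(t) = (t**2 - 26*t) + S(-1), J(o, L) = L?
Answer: 9360/5663 ≈ 1.6528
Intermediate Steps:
N(t) = -3 + t**2 - 26*t (N(t) = (t**2 - 26*t) - 3 = -3 + t**2 - 26*t)
u = -260 (u = -4*65 = -260)
u/N(16 - J(4, -5/6)) = -260/(-3 + (16 - (-5)/6)**2 - 26*(16 - (-5)/6)) = -260/(-3 + (16 - 1*(-5/6))**2 - 26*(16 - 1*(-5/6))) = -260/(-3 + (16 + 5/6)**2 - 26*(16 + 5/6)) = -260/(-3 + (101/6)**2 - 26*101/6) = -260/(-3 + 10201/36 - 1313/3) = -260/(-5663/36) = -260*(-36/5663) = 9360/5663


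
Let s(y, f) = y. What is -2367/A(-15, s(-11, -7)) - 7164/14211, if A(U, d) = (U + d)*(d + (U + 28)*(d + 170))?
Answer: -38813483/84407024 ≈ -0.45984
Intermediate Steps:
A(U, d) = (U + d)*(d + (28 + U)*(170 + d))
-2367/A(-15, s(-11, -7)) - 7164/14211 = -2367/(29*(-11)² + 170*(-15)² + 4760*(-15) + 4760*(-11) - 15*(-11)² - 11*(-15)² + 199*(-15)*(-11)) - 7164/14211 = -2367/(29*121 + 170*225 - 71400 - 52360 - 15*121 - 11*225 + 32835) - 7164*1/14211 = -2367/(3509 + 38250 - 71400 - 52360 - 1815 - 2475 + 32835) - 796/1579 = -2367/(-53456) - 796/1579 = -2367*(-1/53456) - 796/1579 = 2367/53456 - 796/1579 = -38813483/84407024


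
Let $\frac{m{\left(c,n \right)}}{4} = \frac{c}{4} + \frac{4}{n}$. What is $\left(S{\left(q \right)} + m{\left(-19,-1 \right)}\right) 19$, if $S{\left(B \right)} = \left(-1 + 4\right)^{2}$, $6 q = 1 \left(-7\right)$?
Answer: $-494$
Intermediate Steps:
$q = - \frac{7}{6}$ ($q = \frac{1 \left(-7\right)}{6} = \frac{1}{6} \left(-7\right) = - \frac{7}{6} \approx -1.1667$)
$m{\left(c,n \right)} = c + \frac{16}{n}$ ($m{\left(c,n \right)} = 4 \left(\frac{c}{4} + \frac{4}{n}\right) = 4 \left(\frac{4}{n} + \frac{c}{4}\right) = c + \frac{16}{n}$)
$S{\left(B \right)} = 9$ ($S{\left(B \right)} = 3^{2} = 9$)
$\left(S{\left(q \right)} + m{\left(-19,-1 \right)}\right) 19 = \left(9 - \left(19 - \frac{16}{-1}\right)\right) 19 = \left(9 + \left(-19 + 16 \left(-1\right)\right)\right) 19 = \left(9 - 35\right) 19 = \left(-26\right) 19 = -494$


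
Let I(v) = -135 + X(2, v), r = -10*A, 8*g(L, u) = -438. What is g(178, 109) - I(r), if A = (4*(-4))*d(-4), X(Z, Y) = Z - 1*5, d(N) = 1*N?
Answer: 333/4 ≈ 83.250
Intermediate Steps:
d(N) = N
g(L, u) = -219/4 (g(L, u) = (1/8)*(-438) = -219/4)
X(Z, Y) = -5 + Z (X(Z, Y) = Z - 5 = -5 + Z)
A = 64 (A = (4*(-4))*(-4) = -16*(-4) = 64)
r = -640 (r = -10*64 = -640)
I(v) = -138 (I(v) = -135 + (-5 + 2) = -135 - 3 = -138)
g(178, 109) - I(r) = -219/4 - 1*(-138) = -219/4 + 138 = 333/4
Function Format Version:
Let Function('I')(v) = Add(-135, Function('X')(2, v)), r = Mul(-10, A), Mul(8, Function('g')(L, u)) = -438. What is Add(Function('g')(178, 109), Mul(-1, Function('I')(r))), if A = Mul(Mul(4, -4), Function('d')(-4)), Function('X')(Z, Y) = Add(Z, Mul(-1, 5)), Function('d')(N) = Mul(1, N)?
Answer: Rational(333, 4) ≈ 83.250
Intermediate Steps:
Function('d')(N) = N
Function('g')(L, u) = Rational(-219, 4) (Function('g')(L, u) = Mul(Rational(1, 8), -438) = Rational(-219, 4))
Function('X')(Z, Y) = Add(-5, Z) (Function('X')(Z, Y) = Add(Z, -5) = Add(-5, Z))
A = 64 (A = Mul(Mul(4, -4), -4) = Mul(-16, -4) = 64)
r = -640 (r = Mul(-10, 64) = -640)
Function('I')(v) = -138 (Function('I')(v) = Add(-135, Add(-5, 2)) = Add(-135, -3) = -138)
Add(Function('g')(178, 109), Mul(-1, Function('I')(r))) = Add(Rational(-219, 4), Mul(-1, -138)) = Add(Rational(-219, 4), 138) = Rational(333, 4)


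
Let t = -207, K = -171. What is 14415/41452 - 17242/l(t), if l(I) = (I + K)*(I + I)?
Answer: 385279199/1621726596 ≈ 0.23757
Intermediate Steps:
l(I) = 2*I*(-171 + I) (l(I) = (I - 171)*(I + I) = (-171 + I)*(2*I) = 2*I*(-171 + I))
14415/41452 - 17242/l(t) = 14415/41452 - 17242*(-1/(414*(-171 - 207))) = 14415*(1/41452) - 17242/(2*(-207)*(-378)) = 14415/41452 - 17242/156492 = 14415/41452 - 17242*1/156492 = 14415/41452 - 8621/78246 = 385279199/1621726596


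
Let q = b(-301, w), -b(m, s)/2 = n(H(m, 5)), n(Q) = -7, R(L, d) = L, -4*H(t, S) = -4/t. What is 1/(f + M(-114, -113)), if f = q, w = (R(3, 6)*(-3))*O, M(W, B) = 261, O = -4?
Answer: 1/275 ≈ 0.0036364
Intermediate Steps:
H(t, S) = 1/t (H(t, S) = -(-1)/t = 1/t)
w = 36 (w = (3*(-3))*(-4) = -9*(-4) = 36)
b(m, s) = 14 (b(m, s) = -2*(-7) = 14)
q = 14
f = 14
1/(f + M(-114, -113)) = 1/(14 + 261) = 1/275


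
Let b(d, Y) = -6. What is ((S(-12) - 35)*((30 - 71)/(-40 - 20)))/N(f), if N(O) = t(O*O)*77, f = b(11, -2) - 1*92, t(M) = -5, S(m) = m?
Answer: 1927/23100 ≈ 0.083420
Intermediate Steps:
f = -98 (f = -6 - 1*92 = -6 - 92 = -98)
N(O) = -385 (N(O) = -5*77 = -385)
((S(-12) - 35)*((30 - 71)/(-40 - 20)))/N(f) = ((-12 - 35)*((30 - 71)/(-40 - 20)))/(-385) = -(-1927)/(-60)*(-1/385) = -(-1927)*(-1)/60*(-1/385) = -47*41/60*(-1/385) = -1927/60*(-1/385) = 1927/23100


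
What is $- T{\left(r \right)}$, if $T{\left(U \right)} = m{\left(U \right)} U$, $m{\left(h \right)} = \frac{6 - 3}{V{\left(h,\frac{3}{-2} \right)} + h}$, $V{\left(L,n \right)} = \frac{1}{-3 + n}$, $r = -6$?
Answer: $- \frac{81}{28} \approx -2.8929$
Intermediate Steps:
$m{\left(h \right)} = \frac{3}{- \frac{2}{9} + h}$ ($m{\left(h \right)} = \frac{6 - 3}{\frac{1}{-3 + \frac{3}{-2}} + h} = \frac{3}{\frac{1}{-3 + 3 \left(- \frac{1}{2}\right)} + h} = \frac{3}{\frac{1}{-3 - \frac{3}{2}} + h} = \frac{3}{\frac{1}{- \frac{9}{2}} + h} = \frac{3}{- \frac{2}{9} + h}$)
$T{\left(U \right)} = \frac{27 U}{-2 + 9 U}$ ($T{\left(U \right)} = \frac{27}{-2 + 9 U} U = \frac{27 U}{-2 + 9 U}$)
$- T{\left(r \right)} = - \frac{27 \left(-6\right)}{-2 + 9 \left(-6\right)} = - \frac{27 \left(-6\right)}{-2 - 54} = - \frac{27 \left(-6\right)}{-56} = - \frac{27 \left(-6\right) \left(-1\right)}{56} = \left(-1\right) \frac{81}{28} = - \frac{81}{28}$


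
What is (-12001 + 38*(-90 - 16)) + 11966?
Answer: -4063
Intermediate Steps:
(-12001 + 38*(-90 - 16)) + 11966 = (-12001 + 38*(-106)) + 11966 = (-12001 - 4028) + 11966 = -16029 + 11966 = -4063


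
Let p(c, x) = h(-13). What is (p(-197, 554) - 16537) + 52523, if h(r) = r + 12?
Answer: 35985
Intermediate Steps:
h(r) = 12 + r
p(c, x) = -1 (p(c, x) = 12 - 13 = -1)
(p(-197, 554) - 16537) + 52523 = (-1 - 16537) + 52523 = -16538 + 52523 = 35985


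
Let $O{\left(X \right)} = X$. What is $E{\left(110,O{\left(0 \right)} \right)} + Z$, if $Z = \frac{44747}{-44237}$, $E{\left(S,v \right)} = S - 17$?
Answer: $\frac{4069294}{44237} \approx 91.989$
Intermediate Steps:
$E{\left(S,v \right)} = -17 + S$ ($E{\left(S,v \right)} = S - 17 = -17 + S$)
$Z = - \frac{44747}{44237}$ ($Z = 44747 \left(- \frac{1}{44237}\right) = - \frac{44747}{44237} \approx -1.0115$)
$E{\left(110,O{\left(0 \right)} \right)} + Z = \left(-17 + 110\right) - \frac{44747}{44237} = 93 - \frac{44747}{44237} = \frac{4069294}{44237}$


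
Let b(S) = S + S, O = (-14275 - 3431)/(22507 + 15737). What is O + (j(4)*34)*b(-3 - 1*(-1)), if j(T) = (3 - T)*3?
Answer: 2597641/6374 ≈ 407.54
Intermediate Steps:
O = -2951/6374 (O = -17706/38244 = -17706*1/38244 = -2951/6374 ≈ -0.46297)
b(S) = 2*S
j(T) = 9 - 3*T
O + (j(4)*34)*b(-3 - 1*(-1)) = -2951/6374 + ((9 - 3*4)*34)*(2*(-3 - 1*(-1))) = -2951/6374 + ((9 - 12)*34)*(2*(-3 + 1)) = -2951/6374 + (-3*34)*(2*(-2)) = -2951/6374 - 102*(-4) = -2951/6374 + 408 = 2597641/6374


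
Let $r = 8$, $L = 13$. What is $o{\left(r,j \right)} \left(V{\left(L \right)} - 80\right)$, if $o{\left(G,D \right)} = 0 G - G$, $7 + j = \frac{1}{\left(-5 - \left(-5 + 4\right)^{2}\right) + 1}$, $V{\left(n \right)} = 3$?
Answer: $616$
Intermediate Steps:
$j = - \frac{36}{5}$ ($j = -7 + \frac{1}{\left(-5 - \left(-5 + 4\right)^{2}\right) + 1} = -7 + \frac{1}{\left(-5 - \left(-1\right)^{2}\right) + 1} = -7 + \frac{1}{\left(-5 - 1\right) + 1} = -7 + \frac{1}{-6 + 1} = -7 + \frac{1}{-5} = -7 - \frac{1}{5} = - \frac{36}{5} \approx -7.2$)
$o{\left(G,D \right)} = - G$ ($o{\left(G,D \right)} = 0 - G = - G$)
$o{\left(r,j \right)} \left(V{\left(L \right)} - 80\right) = \left(-1\right) 8 \left(3 - 80\right) = \left(-8\right) \left(-77\right) = 616$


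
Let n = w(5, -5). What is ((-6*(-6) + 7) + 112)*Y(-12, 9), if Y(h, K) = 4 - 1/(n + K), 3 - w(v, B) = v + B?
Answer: 7285/12 ≈ 607.08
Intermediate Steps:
w(v, B) = 3 - B - v (w(v, B) = 3 - (v + B) = 3 - (B + v) = 3 + (-B - v) = 3 - B - v)
n = 3 (n = 3 - 1*(-5) - 1*5 = 3 + 5 - 5 = 3)
Y(h, K) = 4 - 1/(3 + K)
((-6*(-6) + 7) + 112)*Y(-12, 9) = ((-6*(-6) + 7) + 112)*((11 + 4*9)/(3 + 9)) = ((36 + 7) + 112)*((11 + 36)/12) = (43 + 112)*((1/12)*47) = 155*(47/12) = 7285/12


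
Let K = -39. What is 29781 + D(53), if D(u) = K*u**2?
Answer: -79770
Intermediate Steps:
D(u) = -39*u**2
29781 + D(53) = 29781 - 39*53**2 = 29781 - 39*2809 = 29781 - 109551 = -79770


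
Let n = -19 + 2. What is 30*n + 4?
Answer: -506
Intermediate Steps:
n = -17
30*n + 4 = 30*(-17) + 4 = -510 + 4 = -506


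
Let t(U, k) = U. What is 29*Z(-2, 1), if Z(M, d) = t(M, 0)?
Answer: -58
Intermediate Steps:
Z(M, d) = M
29*Z(-2, 1) = 29*(-2) = -58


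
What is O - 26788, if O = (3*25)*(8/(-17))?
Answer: -455996/17 ≈ -26823.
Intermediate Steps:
O = -600/17 (O = 75*(8*(-1/17)) = 75*(-8/17) = -600/17 ≈ -35.294)
O - 26788 = -600/17 - 26788 = -455996/17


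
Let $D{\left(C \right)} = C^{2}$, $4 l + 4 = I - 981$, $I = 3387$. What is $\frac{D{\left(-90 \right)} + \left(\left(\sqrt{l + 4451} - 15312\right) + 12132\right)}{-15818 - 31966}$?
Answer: $- \frac{205}{1991} - \frac{\sqrt{20206}}{95568} \approx -0.10445$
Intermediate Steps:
$l = \frac{1201}{2}$ ($l = -1 + \frac{3387 - 981}{4} = -1 + \frac{1}{4} \cdot 2406 = -1 + \frac{1203}{2} = \frac{1201}{2} \approx 600.5$)
$\frac{D{\left(-90 \right)} + \left(\left(\sqrt{l + 4451} - 15312\right) + 12132\right)}{-15818 - 31966} = \frac{\left(-90\right)^{2} + \left(\left(\sqrt{\frac{1201}{2} + 4451} - 15312\right) + 12132\right)}{-15818 - 31966} = \frac{8100 + \left(\left(\sqrt{\frac{10103}{2}} - 15312\right) + 12132\right)}{-47784} = \left(8100 + \left(\left(\frac{\sqrt{20206}}{2} - 15312\right) + 12132\right)\right) \left(- \frac{1}{47784}\right) = \left(8100 + \left(\left(-15312 + \frac{\sqrt{20206}}{2}\right) + 12132\right)\right) \left(- \frac{1}{47784}\right) = \left(8100 - \left(3180 - \frac{\sqrt{20206}}{2}\right)\right) \left(- \frac{1}{47784}\right) = \left(4920 + \frac{\sqrt{20206}}{2}\right) \left(- \frac{1}{47784}\right) = - \frac{205}{1991} - \frac{\sqrt{20206}}{95568}$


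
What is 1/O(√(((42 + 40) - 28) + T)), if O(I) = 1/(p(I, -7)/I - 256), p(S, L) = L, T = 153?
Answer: -256 - 7*√23/69 ≈ -256.49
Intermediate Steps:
O(I) = 1/(-256 - 7/I) (O(I) = 1/(-7/I - 256) = 1/(-256 - 7/I))
1/O(√(((42 + 40) - 28) + T)) = 1/(-√(((42 + 40) - 28) + 153)/(7 + 256*√(((42 + 40) - 28) + 153))) = 1/(-√((82 - 28) + 153)/(7 + 256*√((82 - 28) + 153))) = 1/(-√(54 + 153)/(7 + 256*√(54 + 153))) = 1/(-√207/(7 + 256*√207)) = 1/(-3*√23/(7 + 256*(3*√23))) = 1/(-3*√23/(7 + 768*√23)) = -√23*(7 + 768*√23)/69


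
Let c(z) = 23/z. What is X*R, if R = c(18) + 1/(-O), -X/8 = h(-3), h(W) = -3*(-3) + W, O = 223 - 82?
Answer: -8600/141 ≈ -60.993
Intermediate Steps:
O = 141
h(W) = 9 + W
X = -48 (X = -8*(9 - 3) = -8*6 = -48)
R = 1075/846 (R = 23/18 + 1/(-1*141) = 23*(1/18) + 1/(-141) = 23/18 - 1/141 = 1075/846 ≈ 1.2707)
X*R = -48*1075/846 = -8600/141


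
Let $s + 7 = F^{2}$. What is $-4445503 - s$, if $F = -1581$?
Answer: $-6945057$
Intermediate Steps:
$s = 2499554$ ($s = -7 + \left(-1581\right)^{2} = -7 + 2499561 = 2499554$)
$-4445503 - s = -4445503 - 2499554 = -6945057$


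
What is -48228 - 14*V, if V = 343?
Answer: -53030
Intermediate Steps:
-48228 - 14*V = -48228 - 14*343 = -48228 - 4802 = -53030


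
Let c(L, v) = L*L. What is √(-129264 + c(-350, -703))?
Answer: 2*I*√1691 ≈ 82.244*I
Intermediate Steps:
c(L, v) = L²
√(-129264 + c(-350, -703)) = √(-129264 + (-350)²) = √(-129264 + 122500) = √(-6764) = 2*I*√1691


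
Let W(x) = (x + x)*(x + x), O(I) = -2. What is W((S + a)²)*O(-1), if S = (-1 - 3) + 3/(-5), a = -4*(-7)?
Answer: -1499109768/625 ≈ -2.3986e+6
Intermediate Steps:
a = 28
S = -23/5 (S = -4 + 3*(-⅕) = -4 - ⅗ = -23/5 ≈ -4.6000)
W(x) = 4*x² (W(x) = (2*x)*(2*x) = 4*x²)
W((S + a)²)*O(-1) = (4*((-23/5 + 28)²)²)*(-2) = (4*((117/5)²)²)*(-2) = (4*(13689/25)²)*(-2) = (4*(187388721/625))*(-2) = (749554884/625)*(-2) = -1499109768/625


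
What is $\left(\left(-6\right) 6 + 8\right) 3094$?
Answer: $-86632$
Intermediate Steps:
$\left(\left(-6\right) 6 + 8\right) 3094 = \left(-36 + 8\right) 3094 = \left(-28\right) 3094 = -86632$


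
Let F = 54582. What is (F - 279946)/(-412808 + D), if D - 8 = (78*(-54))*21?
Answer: 56341/125313 ≈ 0.44960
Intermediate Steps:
D = -88444 (D = 8 + (78*(-54))*21 = 8 - 4212*21 = 8 - 88452 = -88444)
(F - 279946)/(-412808 + D) = (54582 - 279946)/(-412808 - 88444) = -225364/(-501252) = -225364*(-1/501252) = 56341/125313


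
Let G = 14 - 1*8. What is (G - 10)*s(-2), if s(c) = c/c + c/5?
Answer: -12/5 ≈ -2.4000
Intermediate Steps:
s(c) = 1 + c/5 (s(c) = 1 + c*(1/5) = 1 + c/5)
G = 6 (G = 14 - 8 = 6)
(G - 10)*s(-2) = (6 - 10)*(1 + (1/5)*(-2)) = -4*(1 - 2/5) = -4*3/5 = -12/5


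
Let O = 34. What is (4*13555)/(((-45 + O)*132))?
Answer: -13555/363 ≈ -37.342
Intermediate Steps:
(4*13555)/(((-45 + O)*132)) = (4*13555)/(((-45 + 34)*132)) = 54220/((-11*132)) = 54220/(-1452) = 54220*(-1/1452) = -13555/363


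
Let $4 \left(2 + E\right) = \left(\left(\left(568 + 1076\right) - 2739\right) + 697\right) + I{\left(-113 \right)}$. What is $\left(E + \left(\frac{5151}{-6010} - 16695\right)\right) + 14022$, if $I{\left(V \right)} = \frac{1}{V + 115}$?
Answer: $- \frac{66716579}{24040} \approx -2775.2$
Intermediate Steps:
$I{\left(V \right)} = \frac{1}{115 + V}$
$E = - \frac{811}{8}$ ($E = -2 + \frac{\left(\left(\left(568 + 1076\right) - 2739\right) + 697\right) + \frac{1}{115 - 113}}{4} = -2 + \frac{\left(\left(1644 - 2739\right) + 697\right) + \frac{1}{2}}{4} = -2 + \frac{\left(-1095 + 697\right) + \frac{1}{2}}{4} = -2 + \frac{-398 + \frac{1}{2}}{4} = -2 + \frac{1}{4} \left(- \frac{795}{2}\right) = -2 - \frac{795}{8} = - \frac{811}{8} \approx -101.38$)
$\left(E + \left(\frac{5151}{-6010} - 16695\right)\right) + 14022 = \left(- \frac{811}{8} + \left(\frac{5151}{-6010} - 16695\right)\right) + 14022 = \left(- \frac{811}{8} + \left(5151 \left(- \frac{1}{6010}\right) - 16695\right)\right) + 14022 = \left(- \frac{811}{8} - \frac{100342101}{6010}\right) + 14022 = - \frac{403805459}{24040} + 14022 = - \frac{66716579}{24040}$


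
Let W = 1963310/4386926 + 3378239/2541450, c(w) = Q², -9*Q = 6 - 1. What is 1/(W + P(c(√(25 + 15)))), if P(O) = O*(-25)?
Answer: -150513566616450/893938640293261 ≈ -0.16837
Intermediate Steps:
Q = -5/9 (Q = -(6 - 1)/9 = -⅑*5 = -5/9 ≈ -0.55556)
c(w) = 25/81 (c(w) = (-5/9)² = 25/81)
P(O) = -25*O
W = 9904869351407/5574576541350 (W = 1963310*(1/4386926) + 3378239*(1/2541450) = 981655/2193463 + 3378239/2541450 = 9904869351407/5574576541350 ≈ 1.7768)
1/(W + P(c(√(25 + 15)))) = 1/(9904869351407/5574576541350 - 25*25/81) = 1/(9904869351407/5574576541350 - 625/81) = 1/(-893938640293261/150513566616450) = -150513566616450/893938640293261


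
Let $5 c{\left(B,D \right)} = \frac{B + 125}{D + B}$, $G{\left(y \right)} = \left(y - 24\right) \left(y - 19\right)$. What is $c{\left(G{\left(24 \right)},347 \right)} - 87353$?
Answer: $- \frac{30311466}{347} \approx -87353.0$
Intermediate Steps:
$G{\left(y \right)} = \left(-24 + y\right) \left(-19 + y\right)$
$c{\left(B,D \right)} = \frac{125 + B}{5 \left(B + D\right)}$ ($c{\left(B,D \right)} = \frac{\left(B + 125\right) \frac{1}{D + B}}{5} = \frac{\left(125 + B\right) \frac{1}{B + D}}{5} = \frac{\frac{1}{B + D} \left(125 + B\right)}{5} = \frac{125 + B}{5 \left(B + D\right)}$)
$c{\left(G{\left(24 \right)},347 \right)} - 87353 = \frac{25 + \frac{456 + 24^{2} - 1032}{5}}{\left(456 + 24^{2} - 1032\right) + 347} - 87353 = \frac{25 + \frac{456 + 576 - 1032}{5}}{\left(456 + 576 - 1032\right) + 347} - 87353 = \frac{25 + \frac{1}{5} \cdot 0}{0 + 347} - 87353 = \frac{25 + 0}{347} - 87353 = \frac{1}{347} \cdot 25 - 87353 = \frac{25}{347} - 87353 = - \frac{30311466}{347}$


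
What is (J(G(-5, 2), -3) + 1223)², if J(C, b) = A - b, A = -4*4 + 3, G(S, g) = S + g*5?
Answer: 1471369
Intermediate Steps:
G(S, g) = S + 5*g
A = -13 (A = -16 + 3 = -13)
J(C, b) = -13 - b
(J(G(-5, 2), -3) + 1223)² = ((-13 - 1*(-3)) + 1223)² = ((-13 + 3) + 1223)² = (-10 + 1223)² = 1213² = 1471369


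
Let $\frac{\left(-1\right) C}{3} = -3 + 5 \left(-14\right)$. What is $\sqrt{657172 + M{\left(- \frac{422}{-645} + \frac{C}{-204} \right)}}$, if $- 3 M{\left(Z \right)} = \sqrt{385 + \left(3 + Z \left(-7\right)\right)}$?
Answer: $\frac{\sqrt{316050378382800 - 7310 \sqrt{188010308895}}}{21930} \approx 810.66$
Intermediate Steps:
$C = 219$ ($C = - 3 \left(-3 + 5 \left(-14\right)\right) = - 3 \left(-3 - 70\right) = \left(-3\right) \left(-73\right) = 219$)
$M{\left(Z \right)} = - \frac{\sqrt{388 - 7 Z}}{3}$ ($M{\left(Z \right)} = - \frac{\sqrt{385 + \left(3 + Z \left(-7\right)\right)}}{3} = - \frac{\sqrt{385 - \left(-3 + 7 Z\right)}}{3} = - \frac{\sqrt{388 - 7 Z}}{3}$)
$\sqrt{657172 + M{\left(- \frac{422}{-645} + \frac{C}{-204} \right)}} = \sqrt{657172 - \frac{\sqrt{388 - 7 \left(- \frac{422}{-645} + \frac{219}{-204}\right)}}{3}} = \sqrt{657172 - \frac{\sqrt{388 - 7 \left(\left(-422\right) \left(- \frac{1}{645}\right) + 219 \left(- \frac{1}{204}\right)\right)}}{3}} = \sqrt{657172 - \frac{\sqrt{388 - 7 \left(\frac{422}{645} - \frac{73}{68}\right)}}{3}} = \sqrt{657172 - \frac{\sqrt{388 - - \frac{128723}{43860}}}{3}} = \sqrt{657172 - \frac{\sqrt{388 + \frac{128723}{43860}}}{3}} = \sqrt{657172 - \frac{\sqrt{\frac{17146403}{43860}}}{3}} = \sqrt{657172 - \frac{\frac{1}{21930} \sqrt{188010308895}}{3}} = \sqrt{657172 - \frac{\sqrt{188010308895}}{65790}}$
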